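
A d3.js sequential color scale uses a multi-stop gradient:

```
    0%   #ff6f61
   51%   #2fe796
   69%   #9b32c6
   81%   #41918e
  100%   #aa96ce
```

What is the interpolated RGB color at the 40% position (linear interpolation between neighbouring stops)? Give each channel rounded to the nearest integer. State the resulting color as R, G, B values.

40% lies between the 0% and 51% stops, so the local fraction is t = (40 − 0)/(51 − 0) = 40/51 ≈ 0.7843.
#ff6f61 → (255, 111, 97); #2fe796 → (47, 231, 150).
R = 255 + 0.7843 × (47 − 255) = 91.866 → 92
G = 111 + 0.7843 × (231 − 111) = 205.116 → 205
B = 97 + 0.7843 × (150 − 97) = 138.568 → 139

(92, 205, 139)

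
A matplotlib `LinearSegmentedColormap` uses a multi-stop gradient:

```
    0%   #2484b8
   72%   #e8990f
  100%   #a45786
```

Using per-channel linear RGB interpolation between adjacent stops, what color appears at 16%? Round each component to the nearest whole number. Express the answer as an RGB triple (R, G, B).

(80, 137, 146)

16% lies between the 0% and 72% stops, so the local fraction is t = (16 − 0)/(72 − 0) = 16/72 ≈ 0.2222.
#2484b8 → (36, 132, 184); #e8990f → (232, 153, 15).
R = 36 + 0.2222 × (232 − 36) = 79.551 → 80
G = 132 + 0.2222 × (153 − 132) = 136.666 → 137
B = 184 + 0.2222 × (15 − 184) = 146.448 → 146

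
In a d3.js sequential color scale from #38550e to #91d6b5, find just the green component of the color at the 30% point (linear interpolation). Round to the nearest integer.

124

G₁ = 85 (from #38550e), G₂ = 214 (from #91d6b5).
G = 85 + 0.3 × (214 − 85) = 123.7 → 124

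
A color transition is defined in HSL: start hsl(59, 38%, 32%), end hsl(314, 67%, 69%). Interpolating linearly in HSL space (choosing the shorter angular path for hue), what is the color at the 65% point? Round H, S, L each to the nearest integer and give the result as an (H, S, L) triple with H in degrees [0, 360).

(351, 57, 56)

Hue: 314 − 59 = 255°, but |255| > 180 so the shorter arc goes the other way: Δh = 255 − 360 = -105°.
H = 59 + 0.65 × (-105) = -9.25 → -9 → -9 mod 360 = 351°
S = 38 + 0.65 × (67 − 38) = 56.85 → 57%
L = 32 + 0.65 × (69 − 32) = 56.05 → 56%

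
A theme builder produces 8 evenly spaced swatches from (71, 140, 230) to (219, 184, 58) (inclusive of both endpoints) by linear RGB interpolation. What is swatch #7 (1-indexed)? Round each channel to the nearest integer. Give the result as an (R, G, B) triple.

(198, 178, 83)

With 8 swatches and endpoints inclusive, swatch 7 sits at t = (7 − 1)/(8 − 1) = 6/7 ≈ 0.8571.
R = 71 + 0.8571 × (219 − 71) = 197.851 → 198
G = 140 + 0.8571 × (184 − 140) = 177.712 → 178
B = 230 + 0.8571 × (58 − 230) = 82.579 → 83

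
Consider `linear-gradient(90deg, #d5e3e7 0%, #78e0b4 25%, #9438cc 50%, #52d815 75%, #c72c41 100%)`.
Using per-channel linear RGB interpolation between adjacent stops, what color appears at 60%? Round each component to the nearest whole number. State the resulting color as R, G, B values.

60% lies between the 50% and 75% stops, so the local fraction is t = (60 − 50)/(75 − 50) = 10/25 ≈ 0.4.
#9438cc → (148, 56, 204); #52d815 → (82, 216, 21).
R = 148 + 0.4 × (82 − 148) = 121.6 → 122
G = 56 + 0.4 × (216 − 56) = 120 → 120
B = 204 + 0.4 × (21 − 204) = 130.8 → 131

(122, 120, 131)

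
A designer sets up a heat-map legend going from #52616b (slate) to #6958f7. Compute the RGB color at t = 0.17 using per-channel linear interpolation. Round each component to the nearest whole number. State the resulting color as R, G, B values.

(86, 95, 131)

#52616b → (82, 97, 107); #6958f7 → (105, 88, 247).
R = 82 + 0.17 × (105 − 82) = 82 + 0.17 × 23 = 85.91 → 86
G = 97 + 0.17 × (88 − 97) = 97 + 0.17 × -9 = 95.47 → 95
B = 107 + 0.17 × (247 − 107) = 107 + 0.17 × 140 = 130.8 → 131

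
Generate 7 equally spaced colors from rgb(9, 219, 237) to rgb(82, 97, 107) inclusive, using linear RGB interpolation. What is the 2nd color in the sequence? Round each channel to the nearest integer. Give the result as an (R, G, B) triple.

With 7 swatches and endpoints inclusive, swatch 2 sits at t = (2 − 1)/(7 − 1) = 1/6 ≈ 0.1667.
R = 9 + 0.1667 × (82 − 9) = 21.169 → 21
G = 219 + 0.1667 × (97 − 219) = 198.663 → 199
B = 237 + 0.1667 × (107 − 237) = 215.329 → 215

(21, 199, 215)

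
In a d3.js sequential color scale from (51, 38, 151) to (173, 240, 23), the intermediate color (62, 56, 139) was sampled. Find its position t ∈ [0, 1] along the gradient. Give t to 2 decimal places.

Invert the lerp on the G channel (largest span, 202): t = (56 − 38) / (240 − 38) = 18/202 = 0.089109.
Check on R: (62 − 51)/(173 − 51) = 0.09016 ✓

0.09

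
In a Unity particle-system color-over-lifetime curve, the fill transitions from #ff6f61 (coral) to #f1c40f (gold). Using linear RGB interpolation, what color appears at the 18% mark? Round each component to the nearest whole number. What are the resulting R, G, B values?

#ff6f61 → (255, 111, 97); #f1c40f → (241, 196, 15).
18% corresponds to t = 0.18.
R = 255 + 0.18 × (241 − 255) = 255 + 0.18 × -14 = 252.48 → 252
G = 111 + 0.18 × (196 − 111) = 111 + 0.18 × 85 = 126.3 → 126
B = 97 + 0.18 × (15 − 97) = 97 + 0.18 × -82 = 82.24 → 82
So the blended color is (252, 126, 82), about #fc7e52.

(252, 126, 82)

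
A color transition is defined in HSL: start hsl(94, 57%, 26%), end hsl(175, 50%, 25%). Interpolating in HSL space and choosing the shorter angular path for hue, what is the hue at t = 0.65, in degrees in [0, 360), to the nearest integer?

147

Hue arc: Δh = 175 − 94 = 81° (|Δh| ≤ 180, already the shorter path).
H = 94 + 0.65 × (81) = 146.65 → 147°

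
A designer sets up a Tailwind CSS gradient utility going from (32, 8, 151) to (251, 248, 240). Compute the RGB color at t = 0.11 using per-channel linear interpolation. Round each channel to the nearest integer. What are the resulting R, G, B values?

R = 32 + 0.11 × (251 − 32) = 32 + 0.11 × 219 = 56.09 → 56
G = 8 + 0.11 × (248 − 8) = 8 + 0.11 × 240 = 34.4 → 34
B = 151 + 0.11 × (240 − 151) = 151 + 0.11 × 89 = 160.79 → 161
So the blended color is (56, 34, 161), about #3822a1.

(56, 34, 161)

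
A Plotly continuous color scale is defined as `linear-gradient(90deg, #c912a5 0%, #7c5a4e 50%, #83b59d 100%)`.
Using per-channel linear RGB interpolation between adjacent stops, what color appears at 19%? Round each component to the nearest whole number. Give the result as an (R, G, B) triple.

19% lies between the 0% and 50% stops, so the local fraction is t = (19 − 0)/(50 − 0) = 19/50 ≈ 0.38.
#c912a5 → (201, 18, 165); #7c5a4e → (124, 90, 78).
R = 201 + 0.38 × (124 − 201) = 171.74 → 172
G = 18 + 0.38 × (90 − 18) = 45.36 → 45
B = 165 + 0.38 × (78 − 165) = 131.94 → 132

(172, 45, 132)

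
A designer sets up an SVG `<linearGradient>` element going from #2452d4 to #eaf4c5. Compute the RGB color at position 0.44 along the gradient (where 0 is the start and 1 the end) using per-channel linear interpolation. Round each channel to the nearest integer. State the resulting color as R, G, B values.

#2452d4 → (36, 82, 212); #eaf4c5 → (234, 244, 197).
R = 36 + 0.44 × (234 − 36) = 36 + 0.44 × 198 = 123.12 → 123
G = 82 + 0.44 × (244 − 82) = 82 + 0.44 × 162 = 153.28 → 153
B = 212 + 0.44 × (197 − 212) = 212 + 0.44 × -15 = 205.4 → 205
So the blended color is (123, 153, 205), about #7b99cd.

(123, 153, 205)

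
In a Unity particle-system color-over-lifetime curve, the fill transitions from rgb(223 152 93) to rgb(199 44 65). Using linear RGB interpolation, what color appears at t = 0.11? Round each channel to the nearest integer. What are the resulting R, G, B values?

R = 223 + 0.11 × (199 − 223) = 223 + 0.11 × -24 = 220.36 → 220
G = 152 + 0.11 × (44 − 152) = 152 + 0.11 × -108 = 140.12 → 140
B = 93 + 0.11 × (65 − 93) = 93 + 0.11 × -28 = 89.92 → 90

(220, 140, 90)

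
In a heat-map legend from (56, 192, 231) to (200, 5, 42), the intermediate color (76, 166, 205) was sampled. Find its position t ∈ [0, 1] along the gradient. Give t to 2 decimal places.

Invert the lerp on the B channel (largest span, 189): t = (205 − 231) / (42 − 231) = -26/-189 = 0.13757.
Check on R: (76 − 56)/(200 − 56) = 0.1389 ✓

0.14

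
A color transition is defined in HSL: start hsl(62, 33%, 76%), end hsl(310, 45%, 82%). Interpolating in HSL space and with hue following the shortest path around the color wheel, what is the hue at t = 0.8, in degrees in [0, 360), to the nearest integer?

332

Hue: 310 − 62 = 248°, but |248| > 180 so the shorter arc goes the other way: Δh = 248 − 360 = -112°.
H = 62 + 0.8 × (-112) = -27.6 → -28 → -28 mod 360 = 332°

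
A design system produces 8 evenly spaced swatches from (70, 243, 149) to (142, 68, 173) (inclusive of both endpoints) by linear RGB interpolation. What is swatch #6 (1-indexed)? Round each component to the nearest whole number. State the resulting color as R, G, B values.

With 8 swatches and endpoints inclusive, swatch 6 sits at t = (6 − 1)/(8 − 1) = 5/7 ≈ 0.7143.
R = 70 + 0.7143 × (142 − 70) = 121.43 → 121
G = 243 + 0.7143 × (68 − 243) = 117.997 → 118
B = 149 + 0.7143 × (173 − 149) = 166.143 → 166

(121, 118, 166)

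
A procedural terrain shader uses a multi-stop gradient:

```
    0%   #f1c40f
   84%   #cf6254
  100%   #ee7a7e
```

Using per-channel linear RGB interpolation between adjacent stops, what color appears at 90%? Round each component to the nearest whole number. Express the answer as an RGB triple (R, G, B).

(219, 107, 100)

90% lies between the 84% and 100% stops, so the local fraction is t = (90 − 84)/(100 − 84) = 6/16 ≈ 0.375.
#cf6254 → (207, 98, 84); #ee7a7e → (238, 122, 126).
R = 207 + 0.375 × (238 − 207) = 218.625 → 219
G = 98 + 0.375 × (122 − 98) = 107 → 107
B = 84 + 0.375 × (126 − 84) = 99.75 → 100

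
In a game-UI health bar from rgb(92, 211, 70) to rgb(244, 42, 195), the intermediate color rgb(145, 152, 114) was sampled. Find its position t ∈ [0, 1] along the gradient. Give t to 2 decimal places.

Invert the lerp on the G channel (largest span, 169): t = (152 − 211) / (42 − 211) = -59/-169 = 0.34911.
Check on R: (145 − 92)/(244 − 92) = 0.3487 ✓

0.35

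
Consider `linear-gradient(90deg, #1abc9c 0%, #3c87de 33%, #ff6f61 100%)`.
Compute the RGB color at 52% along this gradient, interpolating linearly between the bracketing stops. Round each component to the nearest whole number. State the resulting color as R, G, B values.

(115, 128, 187)

52% lies between the 33% and 100% stops, so the local fraction is t = (52 − 33)/(100 − 33) = 19/67 ≈ 0.2836.
#3c87de → (60, 135, 222); #ff6f61 → (255, 111, 97).
R = 60 + 0.2836 × (255 − 60) = 115.302 → 115
G = 135 + 0.2836 × (111 − 135) = 128.194 → 128
B = 222 + 0.2836 × (97 − 222) = 186.55 → 187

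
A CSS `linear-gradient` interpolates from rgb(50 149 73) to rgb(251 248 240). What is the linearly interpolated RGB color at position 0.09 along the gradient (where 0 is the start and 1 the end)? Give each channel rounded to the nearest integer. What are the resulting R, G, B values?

(68, 158, 88)

R = 50 + 0.09 × (251 − 50) = 50 + 0.09 × 201 = 68.09 → 68
G = 149 + 0.09 × (248 − 149) = 149 + 0.09 × 99 = 157.91 → 158
B = 73 + 0.09 × (240 − 73) = 73 + 0.09 × 167 = 88.03 → 88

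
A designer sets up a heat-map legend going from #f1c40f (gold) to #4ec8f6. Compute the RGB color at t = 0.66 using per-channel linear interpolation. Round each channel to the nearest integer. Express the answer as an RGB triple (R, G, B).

(133, 199, 167)

#f1c40f → (241, 196, 15); #4ec8f6 → (78, 200, 246).
R = 241 + 0.66 × (78 − 241) = 241 + 0.66 × -163 = 133.42 → 133
G = 196 + 0.66 × (200 − 196) = 196 + 0.66 × 4 = 198.64 → 199
B = 15 + 0.66 × (246 − 15) = 15 + 0.66 × 231 = 167.46 → 167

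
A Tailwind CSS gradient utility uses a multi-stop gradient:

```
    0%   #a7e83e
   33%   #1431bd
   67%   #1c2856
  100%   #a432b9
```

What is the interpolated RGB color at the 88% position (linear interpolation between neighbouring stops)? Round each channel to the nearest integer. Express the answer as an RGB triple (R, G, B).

(115, 46, 149)

88% lies between the 67% and 100% stops, so the local fraction is t = (88 − 67)/(100 − 67) = 21/33 ≈ 0.6364.
#1c2856 → (28, 40, 86); #a432b9 → (164, 50, 185).
R = 28 + 0.6364 × (164 − 28) = 114.55 → 115
G = 40 + 0.6364 × (50 − 40) = 46.364 → 46
B = 86 + 0.6364 × (185 − 86) = 149.004 → 149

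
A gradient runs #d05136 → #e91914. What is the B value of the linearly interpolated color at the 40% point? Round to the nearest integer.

B₁ = 54 (from #d05136), B₂ = 20 (from #e91914).
B = 54 + 0.4 × (20 − 54) = 40.4 → 40

40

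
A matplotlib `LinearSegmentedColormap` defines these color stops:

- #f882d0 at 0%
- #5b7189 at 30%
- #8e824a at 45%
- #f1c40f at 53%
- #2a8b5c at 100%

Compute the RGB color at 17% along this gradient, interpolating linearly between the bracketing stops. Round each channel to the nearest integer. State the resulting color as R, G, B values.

17% lies between the 0% and 30% stops, so the local fraction is t = (17 − 0)/(30 − 0) = 17/30 ≈ 0.5667.
#f882d0 → (248, 130, 208); #5b7189 → (91, 113, 137).
R = 248 + 0.5667 × (91 − 248) = 159.028 → 159
G = 130 + 0.5667 × (113 − 130) = 120.366 → 120
B = 208 + 0.5667 × (137 − 208) = 167.764 → 168

(159, 120, 168)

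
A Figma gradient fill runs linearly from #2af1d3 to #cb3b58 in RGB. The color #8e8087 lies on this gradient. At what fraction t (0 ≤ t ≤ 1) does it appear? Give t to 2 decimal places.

0.62

Invert the lerp on the G channel (largest span, 182): t = (128 − 241) / (59 − 241) = -113/-182 = 0.62088.
Check on R: (142 − 42)/(203 − 42) = 0.6211 ✓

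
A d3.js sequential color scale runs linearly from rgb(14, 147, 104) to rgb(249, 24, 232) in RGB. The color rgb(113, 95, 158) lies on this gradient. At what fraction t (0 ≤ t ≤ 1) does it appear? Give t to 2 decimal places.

0.42

Invert the lerp on the R channel (largest span, 235): t = (113 − 14) / (249 − 14) = 99/235 = 0.42128.
Check on G: (95 − 147)/(24 − 147) = 0.4228 ✓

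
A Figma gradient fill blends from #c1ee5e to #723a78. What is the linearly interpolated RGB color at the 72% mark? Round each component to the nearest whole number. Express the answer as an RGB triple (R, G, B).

#c1ee5e → (193, 238, 94); #723a78 → (114, 58, 120).
72% corresponds to t = 0.72.
R = 193 + 0.72 × (114 − 193) = 193 + 0.72 × -79 = 136.12 → 136
G = 238 + 0.72 × (58 − 238) = 238 + 0.72 × -180 = 108.4 → 108
B = 94 + 0.72 × (120 − 94) = 94 + 0.72 × 26 = 112.72 → 113
So the blended color is (136, 108, 113), about #886c71.

(136, 108, 113)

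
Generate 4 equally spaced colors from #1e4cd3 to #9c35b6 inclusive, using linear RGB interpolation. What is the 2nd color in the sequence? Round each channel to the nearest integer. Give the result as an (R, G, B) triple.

With 4 swatches and endpoints inclusive, swatch 2 sits at t = (2 − 1)/(4 − 1) = 1/3 ≈ 0.3333.
#1e4cd3 → (30, 76, 211); #9c35b6 → (156, 53, 182).
R = 30 + 0.3333 × (156 − 30) = 71.996 → 72
G = 76 + 0.3333 × (53 − 76) = 68.334 → 68
B = 211 + 0.3333 × (182 − 211) = 201.334 → 201

(72, 68, 201)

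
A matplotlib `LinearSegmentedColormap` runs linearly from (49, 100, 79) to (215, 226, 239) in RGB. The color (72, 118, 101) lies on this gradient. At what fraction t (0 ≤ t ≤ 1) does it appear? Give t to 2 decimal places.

Invert the lerp on the R channel (largest span, 166): t = (72 − 49) / (215 − 49) = 23/166 = 0.13855.
Check on G: (118 − 100)/(226 − 100) = 0.1429 ✓

0.14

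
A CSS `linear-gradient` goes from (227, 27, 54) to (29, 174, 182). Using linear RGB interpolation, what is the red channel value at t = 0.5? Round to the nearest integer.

128

R = 227 + 0.5 × (29 − 227) = 128 → 128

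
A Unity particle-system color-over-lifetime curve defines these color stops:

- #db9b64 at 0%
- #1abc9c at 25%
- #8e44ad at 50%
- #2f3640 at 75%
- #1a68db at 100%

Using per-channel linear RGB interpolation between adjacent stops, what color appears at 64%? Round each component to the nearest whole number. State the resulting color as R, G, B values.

(89, 60, 112)

64% lies between the 50% and 75% stops, so the local fraction is t = (64 − 50)/(75 − 50) = 14/25 ≈ 0.56.
#8e44ad → (142, 68, 173); #2f3640 → (47, 54, 64).
R = 142 + 0.56 × (47 − 142) = 88.8 → 89
G = 68 + 0.56 × (54 − 68) = 60.16 → 60
B = 173 + 0.56 × (64 − 173) = 111.96 → 112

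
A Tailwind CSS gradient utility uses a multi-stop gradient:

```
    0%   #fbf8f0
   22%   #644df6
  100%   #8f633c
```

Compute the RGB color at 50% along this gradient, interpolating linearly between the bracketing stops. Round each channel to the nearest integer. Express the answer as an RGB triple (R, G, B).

50% lies between the 22% and 100% stops, so the local fraction is t = (50 − 22)/(100 − 22) = 28/78 ≈ 0.359.
#644df6 → (100, 77, 246); #8f633c → (143, 99, 60).
R = 100 + 0.359 × (143 − 100) = 115.437 → 115
G = 77 + 0.359 × (99 − 77) = 84.898 → 85
B = 246 + 0.359 × (60 − 246) = 179.226 → 179

(115, 85, 179)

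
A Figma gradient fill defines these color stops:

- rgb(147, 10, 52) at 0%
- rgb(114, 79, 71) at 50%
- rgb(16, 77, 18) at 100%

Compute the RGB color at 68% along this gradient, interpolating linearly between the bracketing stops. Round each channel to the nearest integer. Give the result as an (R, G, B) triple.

68% lies between the 50% and 100% stops, so the local fraction is t = (68 − 50)/(100 − 50) = 18/50 ≈ 0.36.
R = 114 + 0.36 × (16 − 114) = 78.72 → 79
G = 79 + 0.36 × (77 − 79) = 78.28 → 78
B = 71 + 0.36 × (18 − 71) = 51.92 → 52

(79, 78, 52)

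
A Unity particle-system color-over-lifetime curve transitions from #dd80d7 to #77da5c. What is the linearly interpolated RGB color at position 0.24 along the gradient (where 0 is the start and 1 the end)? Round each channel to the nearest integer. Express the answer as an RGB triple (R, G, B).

(197, 150, 185)

#dd80d7 → (221, 128, 215); #77da5c → (119, 218, 92).
R = 221 + 0.24 × (119 − 221) = 221 + 0.24 × -102 = 196.52 → 197
G = 128 + 0.24 × (218 − 128) = 128 + 0.24 × 90 = 149.6 → 150
B = 215 + 0.24 × (92 − 215) = 215 + 0.24 × -123 = 185.48 → 185
So the blended color is (197, 150, 185), about #c596b9.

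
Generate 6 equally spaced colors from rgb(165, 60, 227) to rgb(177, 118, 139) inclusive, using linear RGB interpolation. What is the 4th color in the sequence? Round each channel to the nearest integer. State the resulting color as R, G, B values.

With 6 swatches and endpoints inclusive, swatch 4 sits at t = (4 − 1)/(6 − 1) = 3/5 ≈ 0.6.
R = 165 + 0.6 × (177 − 165) = 172.2 → 172
G = 60 + 0.6 × (118 − 60) = 94.8 → 95
B = 227 + 0.6 × (139 − 227) = 174.2 → 174

(172, 95, 174)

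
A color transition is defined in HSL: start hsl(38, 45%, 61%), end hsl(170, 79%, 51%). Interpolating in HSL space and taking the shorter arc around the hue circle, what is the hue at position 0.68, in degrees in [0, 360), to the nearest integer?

Hue arc: Δh = 170 − 38 = 132° (|Δh| ≤ 180, already the shorter path).
H = 38 + 0.68 × (132) = 127.76 → 128°

128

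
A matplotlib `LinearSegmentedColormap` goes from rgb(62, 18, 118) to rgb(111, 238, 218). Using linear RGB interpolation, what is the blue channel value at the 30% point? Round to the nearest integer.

B = 118 + 0.3 × (218 − 118) = 148 → 148

148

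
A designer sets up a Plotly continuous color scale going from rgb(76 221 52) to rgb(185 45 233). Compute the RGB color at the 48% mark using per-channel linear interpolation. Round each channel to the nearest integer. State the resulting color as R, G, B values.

48% corresponds to t = 0.48.
R = 76 + 0.48 × (185 − 76) = 76 + 0.48 × 109 = 128.32 → 128
G = 221 + 0.48 × (45 − 221) = 221 + 0.48 × -176 = 136.52 → 137
B = 52 + 0.48 × (233 − 52) = 52 + 0.48 × 181 = 138.88 → 139

(128, 137, 139)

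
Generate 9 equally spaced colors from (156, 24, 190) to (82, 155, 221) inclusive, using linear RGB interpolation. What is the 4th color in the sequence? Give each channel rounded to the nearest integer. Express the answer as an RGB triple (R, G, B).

With 9 swatches and endpoints inclusive, swatch 4 sits at t = (4 − 1)/(9 − 1) = 3/8 ≈ 0.375.
R = 156 + 0.375 × (82 − 156) = 128.25 → 128
G = 24 + 0.375 × (155 − 24) = 73.125 → 73
B = 190 + 0.375 × (221 − 190) = 201.625 → 202

(128, 73, 202)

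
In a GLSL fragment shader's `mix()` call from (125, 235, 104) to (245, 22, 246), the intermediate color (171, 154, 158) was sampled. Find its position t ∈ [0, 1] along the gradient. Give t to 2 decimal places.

0.38

Invert the lerp on the G channel (largest span, 213): t = (154 − 235) / (22 − 235) = -81/-213 = 0.38028.
Check on R: (171 − 125)/(245 − 125) = 0.3833 ✓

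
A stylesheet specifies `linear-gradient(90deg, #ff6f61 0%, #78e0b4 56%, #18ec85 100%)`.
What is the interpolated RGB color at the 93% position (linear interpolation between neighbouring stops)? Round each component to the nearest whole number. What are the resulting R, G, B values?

93% lies between the 56% and 100% stops, so the local fraction is t = (93 − 56)/(100 − 56) = 37/44 ≈ 0.8409.
#78e0b4 → (120, 224, 180); #18ec85 → (24, 236, 133).
R = 120 + 0.8409 × (24 − 120) = 39.274 → 39
G = 224 + 0.8409 × (236 − 224) = 234.091 → 234
B = 180 + 0.8409 × (133 − 180) = 140.478 → 140

(39, 234, 140)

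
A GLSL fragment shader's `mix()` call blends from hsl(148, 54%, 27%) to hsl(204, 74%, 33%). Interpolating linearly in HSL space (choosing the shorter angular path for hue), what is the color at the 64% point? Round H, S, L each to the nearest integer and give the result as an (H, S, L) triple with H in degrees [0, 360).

Hue arc: Δh = 204 − 148 = 56° (|Δh| ≤ 180, already the shorter path).
H = 148 + 0.64 × (56) = 183.84 → 184°
S = 54 + 0.64 × (74 − 54) = 66.8 → 67%
L = 27 + 0.64 × (33 − 27) = 30.84 → 31%

(184, 67, 31)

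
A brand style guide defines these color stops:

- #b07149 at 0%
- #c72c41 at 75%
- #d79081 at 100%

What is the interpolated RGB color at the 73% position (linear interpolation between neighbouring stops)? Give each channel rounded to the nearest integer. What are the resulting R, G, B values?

(198, 46, 65)

73% lies between the 0% and 75% stops, so the local fraction is t = (73 − 0)/(75 − 0) = 73/75 ≈ 0.9733.
#b07149 → (176, 113, 73); #c72c41 → (199, 44, 65).
R = 176 + 0.9733 × (199 − 176) = 198.386 → 198
G = 113 + 0.9733 × (44 − 113) = 45.842 → 46
B = 73 + 0.9733 × (65 − 73) = 65.214 → 65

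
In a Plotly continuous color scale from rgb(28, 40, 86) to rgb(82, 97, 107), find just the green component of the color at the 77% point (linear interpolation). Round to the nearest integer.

84

G = 40 + 0.77 × (97 − 40) = 83.89 → 84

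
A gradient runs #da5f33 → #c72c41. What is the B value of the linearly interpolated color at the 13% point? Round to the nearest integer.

B₁ = 51 (from #da5f33), B₂ = 65 (from #c72c41).
B = 51 + 0.13 × (65 − 51) = 52.82 → 53

53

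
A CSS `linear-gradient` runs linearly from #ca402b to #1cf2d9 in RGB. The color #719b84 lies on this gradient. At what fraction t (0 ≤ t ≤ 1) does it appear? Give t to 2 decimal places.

Invert the lerp on the G channel (largest span, 178): t = (155 − 64) / (242 − 64) = 91/178 = 0.51124.
Check on R: (113 − 202)/(28 − 202) = 0.5115 ✓

0.51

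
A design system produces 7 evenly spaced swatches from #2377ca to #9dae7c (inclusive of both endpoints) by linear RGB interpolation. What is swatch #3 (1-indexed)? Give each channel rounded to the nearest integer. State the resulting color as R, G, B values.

(76, 137, 176)

With 7 swatches and endpoints inclusive, swatch 3 sits at t = (3 − 1)/(7 − 1) = 2/6 ≈ 0.3333.
#2377ca → (35, 119, 202); #9dae7c → (157, 174, 124).
R = 35 + 0.3333 × (157 − 35) = 75.663 → 76
G = 119 + 0.3333 × (174 − 119) = 137.332 → 137
B = 202 + 0.3333 × (124 − 202) = 176.003 → 176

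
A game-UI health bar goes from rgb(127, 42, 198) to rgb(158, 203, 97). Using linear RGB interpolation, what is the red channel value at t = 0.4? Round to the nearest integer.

R = 127 + 0.4 × (158 − 127) = 139.4 → 139

139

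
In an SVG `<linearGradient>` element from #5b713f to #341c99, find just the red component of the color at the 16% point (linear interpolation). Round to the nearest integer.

85

R₁ = 91 (from #5b713f), R₂ = 52 (from #341c99).
R = 91 + 0.16 × (52 − 91) = 84.76 → 85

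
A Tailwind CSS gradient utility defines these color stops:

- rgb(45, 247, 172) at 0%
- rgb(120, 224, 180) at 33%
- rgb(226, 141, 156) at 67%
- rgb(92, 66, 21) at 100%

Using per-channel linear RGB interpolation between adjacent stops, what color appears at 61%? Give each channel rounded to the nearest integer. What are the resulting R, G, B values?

61% lies between the 33% and 67% stops, so the local fraction is t = (61 − 33)/(67 − 33) = 28/34 ≈ 0.8235.
R = 120 + 0.8235 × (226 − 120) = 207.291 → 207
G = 224 + 0.8235 × (141 − 224) = 155.649 → 156
B = 180 + 0.8235 × (156 − 180) = 160.236 → 160

(207, 156, 160)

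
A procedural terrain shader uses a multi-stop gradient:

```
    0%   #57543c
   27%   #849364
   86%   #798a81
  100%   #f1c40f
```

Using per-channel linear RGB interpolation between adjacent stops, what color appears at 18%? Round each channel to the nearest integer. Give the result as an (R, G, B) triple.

(117, 126, 87)

18% lies between the 0% and 27% stops, so the local fraction is t = (18 − 0)/(27 − 0) = 18/27 ≈ 0.6667.
#57543c → (87, 84, 60); #849364 → (132, 147, 100).
R = 87 + 0.6667 × (132 − 87) = 117.001 → 117
G = 84 + 0.6667 × (147 − 84) = 126.002 → 126
B = 60 + 0.6667 × (100 − 60) = 86.668 → 87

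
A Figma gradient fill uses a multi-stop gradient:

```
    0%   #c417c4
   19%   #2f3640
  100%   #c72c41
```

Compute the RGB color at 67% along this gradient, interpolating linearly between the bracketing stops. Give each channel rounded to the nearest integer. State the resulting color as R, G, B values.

67% lies between the 19% and 100% stops, so the local fraction is t = (67 − 19)/(100 − 19) = 48/81 ≈ 0.5926.
#2f3640 → (47, 54, 64); #c72c41 → (199, 44, 65).
R = 47 + 0.5926 × (199 − 47) = 137.075 → 137
G = 54 + 0.5926 × (44 − 54) = 48.074 → 48
B = 64 + 0.5926 × (65 − 64) = 64.593 → 65

(137, 48, 65)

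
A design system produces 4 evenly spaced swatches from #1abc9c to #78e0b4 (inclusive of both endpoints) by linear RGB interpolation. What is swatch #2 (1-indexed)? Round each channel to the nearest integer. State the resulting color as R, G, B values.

With 4 swatches and endpoints inclusive, swatch 2 sits at t = (2 − 1)/(4 − 1) = 1/3 ≈ 0.3333.
#1abc9c → (26, 188, 156); #78e0b4 → (120, 224, 180).
R = 26 + 0.3333 × (120 − 26) = 57.33 → 57
G = 188 + 0.3333 × (224 − 188) = 199.999 → 200
B = 156 + 0.3333 × (180 − 156) = 163.999 → 164

(57, 200, 164)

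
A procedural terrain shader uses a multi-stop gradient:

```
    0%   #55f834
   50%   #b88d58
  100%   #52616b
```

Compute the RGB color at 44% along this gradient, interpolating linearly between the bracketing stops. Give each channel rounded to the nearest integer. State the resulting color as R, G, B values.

44% lies between the 0% and 50% stops, so the local fraction is t = (44 − 0)/(50 − 0) = 44/50 ≈ 0.88.
#55f834 → (85, 248, 52); #b88d58 → (184, 141, 88).
R = 85 + 0.88 × (184 − 85) = 172.12 → 172
G = 248 + 0.88 × (141 − 248) = 153.84 → 154
B = 52 + 0.88 × (88 − 52) = 83.68 → 84

(172, 154, 84)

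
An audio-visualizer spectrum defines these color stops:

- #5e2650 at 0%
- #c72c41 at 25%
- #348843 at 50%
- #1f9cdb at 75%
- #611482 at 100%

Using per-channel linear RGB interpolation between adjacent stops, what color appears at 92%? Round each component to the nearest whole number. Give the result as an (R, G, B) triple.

(76, 64, 158)

92% lies between the 75% and 100% stops, so the local fraction is t = (92 − 75)/(100 − 75) = 17/25 ≈ 0.68.
#1f9cdb → (31, 156, 219); #611482 → (97, 20, 130).
R = 31 + 0.68 × (97 − 31) = 75.88 → 76
G = 156 + 0.68 × (20 − 156) = 63.52 → 64
B = 219 + 0.68 × (130 − 219) = 158.48 → 158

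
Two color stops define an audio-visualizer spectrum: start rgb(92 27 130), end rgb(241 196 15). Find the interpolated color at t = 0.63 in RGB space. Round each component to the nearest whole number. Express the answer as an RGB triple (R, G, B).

(186, 133, 58)

R = 92 + 0.63 × (241 − 92) = 92 + 0.63 × 149 = 185.87 → 186
G = 27 + 0.63 × (196 − 27) = 27 + 0.63 × 169 = 133.47 → 133
B = 130 + 0.63 × (15 − 130) = 130 + 0.63 × -115 = 57.55 → 58
So the blended color is (186, 133, 58), about #ba853a.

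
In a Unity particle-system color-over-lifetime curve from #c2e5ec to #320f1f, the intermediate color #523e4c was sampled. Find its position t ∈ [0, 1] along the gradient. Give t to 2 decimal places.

0.78

Invert the lerp on the G channel (largest span, 214): t = (62 − 229) / (15 − 229) = -167/-214 = 0.78037.
Check on R: (82 − 194)/(50 − 194) = 0.7778 ✓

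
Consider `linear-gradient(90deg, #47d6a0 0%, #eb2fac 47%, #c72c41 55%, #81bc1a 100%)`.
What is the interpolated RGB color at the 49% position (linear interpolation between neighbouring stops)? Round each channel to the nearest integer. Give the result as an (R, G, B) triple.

(226, 46, 145)

49% lies between the 47% and 55% stops, so the local fraction is t = (49 − 47)/(55 − 47) = 2/8 ≈ 0.25.
#eb2fac → (235, 47, 172); #c72c41 → (199, 44, 65).
R = 235 + 0.25 × (199 − 235) = 226 → 226
G = 47 + 0.25 × (44 − 47) = 46.25 → 46
B = 172 + 0.25 × (65 − 172) = 145.25 → 145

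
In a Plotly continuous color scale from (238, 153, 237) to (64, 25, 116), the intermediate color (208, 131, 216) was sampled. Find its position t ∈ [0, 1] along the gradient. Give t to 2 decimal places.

0.17

Invert the lerp on the R channel (largest span, 174): t = (208 − 238) / (64 − 238) = -30/-174 = 0.17241.
Check on G: (131 − 153)/(25 − 153) = 0.1719 ✓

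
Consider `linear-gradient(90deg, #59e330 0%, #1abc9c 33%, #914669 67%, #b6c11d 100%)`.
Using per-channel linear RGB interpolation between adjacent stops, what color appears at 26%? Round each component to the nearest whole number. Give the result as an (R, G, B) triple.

(39, 196, 133)

26% lies between the 0% and 33% stops, so the local fraction is t = (26 − 0)/(33 − 0) = 26/33 ≈ 0.7879.
#59e330 → (89, 227, 48); #1abc9c → (26, 188, 156).
R = 89 + 0.7879 × (26 − 89) = 39.362 → 39
G = 227 + 0.7879 × (188 − 227) = 196.272 → 196
B = 48 + 0.7879 × (156 − 48) = 133.093 → 133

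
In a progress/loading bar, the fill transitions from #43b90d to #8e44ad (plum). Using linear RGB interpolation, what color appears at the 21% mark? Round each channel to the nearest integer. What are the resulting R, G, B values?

#43b90d → (67, 185, 13); #8e44ad → (142, 68, 173).
21% corresponds to t = 0.21.
R = 67 + 0.21 × (142 − 67) = 67 + 0.21 × 75 = 82.75 → 83
G = 185 + 0.21 × (68 − 185) = 185 + 0.21 × -117 = 160.43 → 160
B = 13 + 0.21 × (173 − 13) = 13 + 0.21 × 160 = 46.6 → 47

(83, 160, 47)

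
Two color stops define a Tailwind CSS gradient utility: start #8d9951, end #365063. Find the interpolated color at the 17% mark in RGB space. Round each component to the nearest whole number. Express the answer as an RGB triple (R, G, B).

(126, 141, 84)

#8d9951 → (141, 153, 81); #365063 → (54, 80, 99).
17% corresponds to t = 0.17.
R = 141 + 0.17 × (54 − 141) = 141 + 0.17 × -87 = 126.21 → 126
G = 153 + 0.17 × (80 − 153) = 153 + 0.17 × -73 = 140.59 → 141
B = 81 + 0.17 × (99 − 81) = 81 + 0.17 × 18 = 84.06 → 84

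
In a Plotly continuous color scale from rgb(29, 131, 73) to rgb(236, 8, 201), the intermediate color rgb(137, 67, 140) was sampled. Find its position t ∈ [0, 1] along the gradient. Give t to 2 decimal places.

Invert the lerp on the R channel (largest span, 207): t = (137 − 29) / (236 − 29) = 108/207 = 0.52174.
Check on G: (67 − 131)/(8 − 131) = 0.5203 ✓

0.52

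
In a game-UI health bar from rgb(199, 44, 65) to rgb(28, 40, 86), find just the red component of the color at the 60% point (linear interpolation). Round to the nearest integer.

R = 199 + 0.6 × (28 − 199) = 96.4 → 96

96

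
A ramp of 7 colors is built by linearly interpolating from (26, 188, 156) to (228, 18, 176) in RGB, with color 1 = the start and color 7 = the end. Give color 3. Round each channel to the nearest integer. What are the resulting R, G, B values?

With 7 swatches and endpoints inclusive, swatch 3 sits at t = (3 − 1)/(7 − 1) = 2/6 ≈ 0.3333.
R = 26 + 0.3333 × (228 − 26) = 93.327 → 93
G = 188 + 0.3333 × (18 − 188) = 131.339 → 131
B = 156 + 0.3333 × (176 − 156) = 162.666 → 163

(93, 131, 163)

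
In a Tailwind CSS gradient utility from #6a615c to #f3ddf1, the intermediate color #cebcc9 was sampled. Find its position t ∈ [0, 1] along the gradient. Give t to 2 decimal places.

Invert the lerp on the B channel (largest span, 149): t = (201 − 92) / (241 − 92) = 109/149 = 0.73154.
Check on R: (206 − 106)/(243 − 106) = 0.7299 ✓

0.73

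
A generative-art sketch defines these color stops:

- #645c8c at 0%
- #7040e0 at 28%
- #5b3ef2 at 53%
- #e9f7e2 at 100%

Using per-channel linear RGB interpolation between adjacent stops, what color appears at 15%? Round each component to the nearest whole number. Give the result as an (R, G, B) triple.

15% lies between the 0% and 28% stops, so the local fraction is t = (15 − 0)/(28 − 0) = 15/28 ≈ 0.5357.
#645c8c → (100, 92, 140); #7040e0 → (112, 64, 224).
R = 100 + 0.5357 × (112 − 100) = 106.428 → 106
G = 92 + 0.5357 × (64 − 92) = 77 → 77
B = 140 + 0.5357 × (224 − 140) = 184.999 → 185

(106, 77, 185)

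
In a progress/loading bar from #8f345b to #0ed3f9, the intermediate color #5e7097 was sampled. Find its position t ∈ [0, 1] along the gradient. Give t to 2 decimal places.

0.38

Invert the lerp on the G channel (largest span, 159): t = (112 − 52) / (211 − 52) = 60/159 = 0.37736.
Check on R: (94 − 143)/(14 − 143) = 0.3798 ✓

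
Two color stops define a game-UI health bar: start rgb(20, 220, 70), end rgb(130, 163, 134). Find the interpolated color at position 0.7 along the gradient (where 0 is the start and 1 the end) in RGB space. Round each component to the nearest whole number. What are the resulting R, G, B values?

(97, 180, 115)

R = 20 + 0.7 × (130 − 20) = 20 + 0.7 × 110 = 97 → 97
G = 220 + 0.7 × (163 − 220) = 220 + 0.7 × -57 = 180.1 → 180
B = 70 + 0.7 × (134 − 70) = 70 + 0.7 × 64 = 114.8 → 115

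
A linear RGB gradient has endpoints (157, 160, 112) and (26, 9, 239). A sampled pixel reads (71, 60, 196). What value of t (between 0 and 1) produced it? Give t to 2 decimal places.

Invert the lerp on the G channel (largest span, 151): t = (60 − 160) / (9 − 160) = -100/-151 = 0.66225.
Check on R: (71 − 157)/(26 − 157) = 0.6565 ✓

0.66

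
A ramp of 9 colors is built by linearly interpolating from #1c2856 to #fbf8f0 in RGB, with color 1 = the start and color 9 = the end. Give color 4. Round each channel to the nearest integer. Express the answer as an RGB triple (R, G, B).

With 9 swatches and endpoints inclusive, swatch 4 sits at t = (4 − 1)/(9 − 1) = 3/8 ≈ 0.375.
#1c2856 → (28, 40, 86); #fbf8f0 → (251, 248, 240).
R = 28 + 0.375 × (251 − 28) = 111.625 → 112
G = 40 + 0.375 × (248 − 40) = 118 → 118
B = 86 + 0.375 × (240 − 86) = 143.75 → 144

(112, 118, 144)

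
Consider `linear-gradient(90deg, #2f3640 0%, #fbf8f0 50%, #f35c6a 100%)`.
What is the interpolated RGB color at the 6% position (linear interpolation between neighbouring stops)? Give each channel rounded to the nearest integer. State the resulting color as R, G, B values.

6% lies between the 0% and 50% stops, so the local fraction is t = (6 − 0)/(50 − 0) = 6/50 ≈ 0.12.
#2f3640 → (47, 54, 64); #fbf8f0 → (251, 248, 240).
R = 47 + 0.12 × (251 − 47) = 71.48 → 71
G = 54 + 0.12 × (248 − 54) = 77.28 → 77
B = 64 + 0.12 × (240 − 64) = 85.12 → 85

(71, 77, 85)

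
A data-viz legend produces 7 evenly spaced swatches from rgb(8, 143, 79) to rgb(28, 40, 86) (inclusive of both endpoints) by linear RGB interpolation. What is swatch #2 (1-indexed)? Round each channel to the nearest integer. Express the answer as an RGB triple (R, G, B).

(11, 126, 80)

With 7 swatches and endpoints inclusive, swatch 2 sits at t = (2 − 1)/(7 − 1) = 1/6 ≈ 0.1667.
R = 8 + 0.1667 × (28 − 8) = 11.334 → 11
G = 143 + 0.1667 × (40 − 143) = 125.83 → 126
B = 79 + 0.1667 × (86 − 79) = 80.167 → 80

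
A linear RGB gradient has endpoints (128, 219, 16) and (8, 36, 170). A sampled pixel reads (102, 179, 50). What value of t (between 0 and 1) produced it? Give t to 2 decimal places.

0.22

Invert the lerp on the G channel (largest span, 183): t = (179 − 219) / (36 − 219) = -40/-183 = 0.21858.
Check on R: (102 − 128)/(8 − 128) = 0.2167 ✓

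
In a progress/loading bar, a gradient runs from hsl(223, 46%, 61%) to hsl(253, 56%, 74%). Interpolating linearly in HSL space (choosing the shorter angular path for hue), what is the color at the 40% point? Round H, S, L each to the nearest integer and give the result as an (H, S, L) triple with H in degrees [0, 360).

Hue arc: Δh = 253 − 223 = 30° (|Δh| ≤ 180, already the shorter path).
H = 223 + 0.4 × (30) = 235 → 235°
S = 46 + 0.4 × (56 − 46) = 50 → 50%
L = 61 + 0.4 × (74 − 61) = 66.2 → 66%

(235, 50, 66)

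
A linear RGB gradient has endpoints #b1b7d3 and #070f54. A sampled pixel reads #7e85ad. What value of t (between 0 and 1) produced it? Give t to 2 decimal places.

0.30

Invert the lerp on the R channel (largest span, 170): t = (126 − 177) / (7 − 177) = -51/-170 = 0.3.
Check on G: (133 − 183)/(15 − 183) = 0.2976 ✓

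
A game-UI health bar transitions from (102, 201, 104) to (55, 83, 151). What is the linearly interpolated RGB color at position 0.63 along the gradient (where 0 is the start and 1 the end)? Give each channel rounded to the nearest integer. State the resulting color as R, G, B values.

(72, 127, 134)

R = 102 + 0.63 × (55 − 102) = 102 + 0.63 × -47 = 72.39 → 72
G = 201 + 0.63 × (83 − 201) = 201 + 0.63 × -118 = 126.66 → 127
B = 104 + 0.63 × (151 − 104) = 104 + 0.63 × 47 = 133.61 → 134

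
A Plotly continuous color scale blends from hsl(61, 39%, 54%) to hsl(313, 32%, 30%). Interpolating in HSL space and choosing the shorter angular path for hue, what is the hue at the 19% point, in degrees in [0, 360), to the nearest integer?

40

Hue: 313 − 61 = 252°, but |252| > 180 so the shorter arc goes the other way: Δh = 252 − 360 = -108°.
H = 61 + 0.19 × (-108) = 40.48 → 40°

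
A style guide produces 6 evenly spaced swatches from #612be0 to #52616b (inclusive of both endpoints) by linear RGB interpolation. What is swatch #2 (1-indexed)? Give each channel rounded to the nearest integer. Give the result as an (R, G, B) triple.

With 6 swatches and endpoints inclusive, swatch 2 sits at t = (2 − 1)/(6 − 1) = 1/5 ≈ 0.2.
#612be0 → (97, 43, 224); #52616b → (82, 97, 107).
R = 97 + 0.2 × (82 − 97) = 94 → 94
G = 43 + 0.2 × (97 − 43) = 53.8 → 54
B = 224 + 0.2 × (107 − 224) = 200.6 → 201

(94, 54, 201)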